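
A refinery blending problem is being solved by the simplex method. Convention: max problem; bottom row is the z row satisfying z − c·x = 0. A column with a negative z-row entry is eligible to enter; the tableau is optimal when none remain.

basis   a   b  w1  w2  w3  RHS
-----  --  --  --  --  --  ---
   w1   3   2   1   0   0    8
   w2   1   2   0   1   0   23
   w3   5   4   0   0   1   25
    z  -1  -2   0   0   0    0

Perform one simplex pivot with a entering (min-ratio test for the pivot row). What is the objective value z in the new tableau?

8/3

Ratio test on column a — row 1: 8/3 = 8/3; row 2: 23/1 = 23; row 3: 25/5 = 5. Minimum is 8/3 at row 1 (w1 leaves); pivot element 3.
Pivot on row 1; the z-row RHS becomes 0 − (-1)·(8/3) = 8/3.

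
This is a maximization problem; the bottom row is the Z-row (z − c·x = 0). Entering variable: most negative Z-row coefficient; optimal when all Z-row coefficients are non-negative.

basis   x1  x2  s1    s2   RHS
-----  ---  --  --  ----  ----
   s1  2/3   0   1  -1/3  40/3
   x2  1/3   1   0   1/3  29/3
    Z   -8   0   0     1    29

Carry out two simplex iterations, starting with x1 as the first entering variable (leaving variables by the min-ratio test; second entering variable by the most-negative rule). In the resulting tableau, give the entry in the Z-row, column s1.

Ratio test on column x1 — row 1: (40/3)/(2/3) = 20; row 2: (29/3)/(1/3) = 29. Minimum is 20 at row 1 (s1 leaves); pivot element 2/3.
Divide row 1 by 2/3; eliminate column x1 from the other rows.
Second iteration: most negative Z-row entry is -3 in column s2, so s2 enters.
Ratio test on column s2 — row 1: entry -1/2 ≤ 0; row 2: 3/(1/2) = 6. Minimum is 6 at row 2 (x2 leaves); pivot element 1/2.
Divide row 2 by 1/2; eliminate column s2 from the other rows.
After both pivots, the entry at the Z-row, column s1 is 9.

9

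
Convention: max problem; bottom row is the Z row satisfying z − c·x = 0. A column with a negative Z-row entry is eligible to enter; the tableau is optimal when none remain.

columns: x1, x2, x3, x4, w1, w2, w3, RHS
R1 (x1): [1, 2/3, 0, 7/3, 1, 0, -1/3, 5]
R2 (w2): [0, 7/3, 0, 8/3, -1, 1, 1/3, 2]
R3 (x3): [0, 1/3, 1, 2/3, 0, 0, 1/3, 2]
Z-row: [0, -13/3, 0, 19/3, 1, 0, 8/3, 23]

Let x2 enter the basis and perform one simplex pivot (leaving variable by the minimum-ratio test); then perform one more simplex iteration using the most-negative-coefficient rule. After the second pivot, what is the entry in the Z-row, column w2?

5/3

Ratio test on column x2 — row 1: 5/(2/3) = 15/2; row 2: 2/(7/3) = 6/7; row 3: 2/(1/3) = 6. Minimum is 6/7 at row 2 (w2 leaves); pivot element 7/3.
Divide row 2 by 7/3; eliminate column x2 from the other rows.
Second iteration: most negative Z-row entry is -6/7 in column w1, so w1 enters.
Ratio test on column w1 — row 1: (31/7)/(9/7) = 31/9; row 2: entry -3/7 ≤ 0; row 3: (12/7)/(1/7) = 12. Minimum is 31/9 at row 1 (x1 leaves); pivot element 9/7.
Divide row 1 by 9/7; eliminate column w1 from the other rows.
After both pivots, the entry at the Z-row, column w2 is 5/3.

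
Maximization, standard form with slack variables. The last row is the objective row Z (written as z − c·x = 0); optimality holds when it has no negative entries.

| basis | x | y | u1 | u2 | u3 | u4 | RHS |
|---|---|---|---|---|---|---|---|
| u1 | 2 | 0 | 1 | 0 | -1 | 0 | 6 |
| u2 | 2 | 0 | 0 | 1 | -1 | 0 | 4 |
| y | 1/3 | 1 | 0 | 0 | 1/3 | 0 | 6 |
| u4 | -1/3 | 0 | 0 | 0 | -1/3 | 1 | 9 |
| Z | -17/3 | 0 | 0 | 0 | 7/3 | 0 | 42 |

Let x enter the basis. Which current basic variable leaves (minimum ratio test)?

Column x entries and ratios — u1: 6/2 = 3; u2: 4/2 = 2; y: 6/(1/3) = 18; u4: -1/3 ≤ 0, skip.
Smallest ratio is 2 in the row of u2, so u2 leaves.

u2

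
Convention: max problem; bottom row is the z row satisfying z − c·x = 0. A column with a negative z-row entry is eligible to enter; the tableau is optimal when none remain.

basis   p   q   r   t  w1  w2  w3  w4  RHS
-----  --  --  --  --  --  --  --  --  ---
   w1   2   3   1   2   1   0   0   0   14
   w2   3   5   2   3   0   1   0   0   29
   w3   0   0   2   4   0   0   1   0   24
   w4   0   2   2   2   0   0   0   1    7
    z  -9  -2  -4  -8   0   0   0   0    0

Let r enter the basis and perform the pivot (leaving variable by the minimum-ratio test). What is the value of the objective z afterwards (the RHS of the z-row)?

14

Ratio test on column r — row 1: 14/1 = 14; row 2: 29/2 = 29/2; row 3: 24/2 = 12; row 4: 7/2 = 7/2. Minimum is 7/2 at row 4 (w4 leaves); pivot element 2.
Pivot on row 4; the z-row RHS becomes 0 − (-4)·(7/2) = 14.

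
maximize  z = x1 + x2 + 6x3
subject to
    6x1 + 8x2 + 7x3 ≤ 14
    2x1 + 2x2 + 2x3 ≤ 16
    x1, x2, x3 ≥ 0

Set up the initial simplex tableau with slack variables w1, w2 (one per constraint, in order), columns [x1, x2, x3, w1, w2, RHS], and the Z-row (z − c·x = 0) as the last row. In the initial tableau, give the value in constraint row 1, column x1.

6

Constraint 1 has coefficient 6 on x1.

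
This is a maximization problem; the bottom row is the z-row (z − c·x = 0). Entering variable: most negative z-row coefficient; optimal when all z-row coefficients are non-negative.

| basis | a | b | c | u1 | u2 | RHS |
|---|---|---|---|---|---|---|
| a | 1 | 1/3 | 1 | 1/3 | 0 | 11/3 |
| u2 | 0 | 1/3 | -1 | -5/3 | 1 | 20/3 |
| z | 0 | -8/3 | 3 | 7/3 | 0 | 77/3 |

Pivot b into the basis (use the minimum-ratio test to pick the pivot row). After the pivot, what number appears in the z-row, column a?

Ratio test on column b — row 1: (11/3)/(1/3) = 11; row 2: (20/3)/(1/3) = 20. Minimum is 11 at row 1 (a leaves); pivot element 1/3.
Divide row 1 by 1/3; eliminate column b from the other rows.
z-row update in column a: 0 − (-8/3)·3 = 8.

8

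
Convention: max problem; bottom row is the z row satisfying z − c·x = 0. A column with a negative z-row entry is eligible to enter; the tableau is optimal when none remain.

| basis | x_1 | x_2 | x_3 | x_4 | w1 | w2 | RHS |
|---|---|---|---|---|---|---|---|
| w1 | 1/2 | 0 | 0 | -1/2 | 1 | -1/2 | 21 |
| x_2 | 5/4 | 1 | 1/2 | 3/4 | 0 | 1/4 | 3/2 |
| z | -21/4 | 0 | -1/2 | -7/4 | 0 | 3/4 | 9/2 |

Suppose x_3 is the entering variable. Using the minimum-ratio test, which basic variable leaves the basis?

x_2

Column x_3 entries and ratios — w1: 0 ≤ 0, skip; x_2: (3/2)/(1/2) = 3.
Smallest ratio is 3 in the row of x_2, so x_2 leaves.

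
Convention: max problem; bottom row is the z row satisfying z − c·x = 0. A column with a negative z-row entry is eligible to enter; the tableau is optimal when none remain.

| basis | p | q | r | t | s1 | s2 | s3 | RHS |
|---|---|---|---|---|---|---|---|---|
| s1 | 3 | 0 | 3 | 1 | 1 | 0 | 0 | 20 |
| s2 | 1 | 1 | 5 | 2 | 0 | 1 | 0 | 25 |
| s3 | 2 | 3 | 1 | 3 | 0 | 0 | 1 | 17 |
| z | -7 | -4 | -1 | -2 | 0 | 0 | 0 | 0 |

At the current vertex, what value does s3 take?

s3 is basic (row 3); its value is the RHS of that row, 17.

17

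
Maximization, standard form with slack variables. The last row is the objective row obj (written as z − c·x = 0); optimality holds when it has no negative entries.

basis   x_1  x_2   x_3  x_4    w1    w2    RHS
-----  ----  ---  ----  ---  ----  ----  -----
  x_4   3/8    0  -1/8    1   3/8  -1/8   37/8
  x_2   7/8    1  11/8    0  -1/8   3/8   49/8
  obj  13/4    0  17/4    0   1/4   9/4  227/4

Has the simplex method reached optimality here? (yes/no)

yes

Every obj-row coefficient is ≥ 0, so the tableau is optimal.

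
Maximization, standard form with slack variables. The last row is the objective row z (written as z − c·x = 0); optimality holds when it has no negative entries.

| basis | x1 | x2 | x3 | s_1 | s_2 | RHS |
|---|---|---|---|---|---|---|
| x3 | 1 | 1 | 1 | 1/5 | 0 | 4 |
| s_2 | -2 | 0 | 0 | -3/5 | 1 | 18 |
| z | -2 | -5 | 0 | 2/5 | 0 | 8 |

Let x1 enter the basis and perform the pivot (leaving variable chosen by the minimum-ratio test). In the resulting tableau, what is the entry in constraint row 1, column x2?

1

Ratio test on column x1 — row 1: 4/1 = 4; row 2: entry -2 ≤ 0. Minimum is 4 at row 1 (x3 leaves); pivot element 1.
Divide row 1 by 1; eliminate column x1 from the other rows.
In the new row 1, the x2 entry is the old entry divided by the pivot: 1/1 = 1.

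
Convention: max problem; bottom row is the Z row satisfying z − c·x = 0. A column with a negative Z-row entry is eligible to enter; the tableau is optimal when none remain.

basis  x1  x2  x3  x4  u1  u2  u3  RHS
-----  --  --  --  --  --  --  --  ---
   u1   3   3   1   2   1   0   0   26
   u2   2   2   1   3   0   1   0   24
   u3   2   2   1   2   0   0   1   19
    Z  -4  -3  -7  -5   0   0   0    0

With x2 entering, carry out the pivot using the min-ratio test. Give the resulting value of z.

26

Ratio test on column x2 — row 1: 26/3 = 26/3; row 2: 24/2 = 12; row 3: 19/2 = 19/2. Minimum is 26/3 at row 1 (u1 leaves); pivot element 3.
Pivot on row 1; the Z-row RHS becomes 0 − (-3)·(26/3) = 26.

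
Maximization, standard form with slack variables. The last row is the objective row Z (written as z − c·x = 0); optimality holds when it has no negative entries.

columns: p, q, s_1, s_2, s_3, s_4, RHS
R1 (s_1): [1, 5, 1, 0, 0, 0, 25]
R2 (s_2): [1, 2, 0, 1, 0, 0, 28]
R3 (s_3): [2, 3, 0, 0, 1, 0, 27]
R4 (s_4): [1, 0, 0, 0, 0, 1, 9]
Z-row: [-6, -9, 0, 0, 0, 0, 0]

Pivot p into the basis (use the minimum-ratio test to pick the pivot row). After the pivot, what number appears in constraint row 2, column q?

2

Ratio test on column p — row 1: 25/1 = 25; row 2: 28/1 = 28; row 3: 27/2 = 27/2; row 4: 9/1 = 9. Minimum is 9 at row 4 (s_4 leaves); pivot element 1.
Divide row 4 by 1; eliminate column p from the other rows.
Row 2 update in column q: 2 − 1·0 = 2.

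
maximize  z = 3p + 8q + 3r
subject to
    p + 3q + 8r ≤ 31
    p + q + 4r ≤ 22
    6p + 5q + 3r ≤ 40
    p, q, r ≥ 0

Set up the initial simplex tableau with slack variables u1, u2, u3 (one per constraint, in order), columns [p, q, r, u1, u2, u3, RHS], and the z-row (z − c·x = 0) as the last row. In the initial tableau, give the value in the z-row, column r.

The z-row carries the negated objective coefficients: the r entry is -3.

-3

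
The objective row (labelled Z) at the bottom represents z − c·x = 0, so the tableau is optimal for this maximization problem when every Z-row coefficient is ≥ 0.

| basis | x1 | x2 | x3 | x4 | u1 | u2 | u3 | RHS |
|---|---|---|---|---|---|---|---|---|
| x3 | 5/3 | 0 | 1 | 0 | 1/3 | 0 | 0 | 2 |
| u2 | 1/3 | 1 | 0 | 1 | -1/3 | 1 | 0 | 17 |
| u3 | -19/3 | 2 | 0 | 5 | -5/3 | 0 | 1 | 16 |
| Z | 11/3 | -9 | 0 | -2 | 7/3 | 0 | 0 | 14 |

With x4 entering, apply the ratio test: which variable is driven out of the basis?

u3

Column x4 entries and ratios — x3: 0 ≤ 0, skip; u2: 17/1 = 17; u3: 16/5 = 16/5.
Smallest ratio is 16/5 in the row of u3, so u3 leaves.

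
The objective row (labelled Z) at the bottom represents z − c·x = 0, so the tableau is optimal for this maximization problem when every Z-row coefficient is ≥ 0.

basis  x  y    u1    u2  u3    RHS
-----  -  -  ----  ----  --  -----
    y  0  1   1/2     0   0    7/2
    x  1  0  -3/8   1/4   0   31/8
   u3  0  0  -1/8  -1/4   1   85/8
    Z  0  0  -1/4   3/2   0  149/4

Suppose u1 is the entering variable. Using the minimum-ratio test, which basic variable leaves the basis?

y

Column u1 entries and ratios — y: (7/2)/(1/2) = 7; x: -3/8 ≤ 0, skip; u3: -1/8 ≤ 0, skip.
Smallest ratio is 7 in the row of y, so y leaves.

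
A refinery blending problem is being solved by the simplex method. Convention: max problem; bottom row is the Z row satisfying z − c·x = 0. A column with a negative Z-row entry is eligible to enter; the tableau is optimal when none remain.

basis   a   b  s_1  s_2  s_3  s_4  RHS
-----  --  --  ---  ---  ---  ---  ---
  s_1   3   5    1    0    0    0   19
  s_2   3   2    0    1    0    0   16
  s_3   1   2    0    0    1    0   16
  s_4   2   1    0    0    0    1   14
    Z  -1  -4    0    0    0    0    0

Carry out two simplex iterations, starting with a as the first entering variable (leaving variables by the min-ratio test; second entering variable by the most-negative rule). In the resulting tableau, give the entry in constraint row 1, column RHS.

1

Ratio test on column a — row 1: 19/3 = 19/3; row 2: 16/3 = 16/3; row 3: 16/1 = 16; row 4: 14/2 = 7. Minimum is 16/3 at row 2 (s_2 leaves); pivot element 3.
Divide row 2 by 3; eliminate column a from the other rows.
Second iteration: most negative Z-row entry is -10/3 in column b, so b enters.
Ratio test on column b — row 1: 3/3 = 1; row 2: (16/3)/(2/3) = 8; row 3: (32/3)/(4/3) = 8; row 4: entry -1/3 ≤ 0. Minimum is 1 at row 1 (s_1 leaves); pivot element 3.
Divide row 1 by 3; eliminate column b from the other rows.
After both pivots, the entry at constraint row 1, column RHS is 1.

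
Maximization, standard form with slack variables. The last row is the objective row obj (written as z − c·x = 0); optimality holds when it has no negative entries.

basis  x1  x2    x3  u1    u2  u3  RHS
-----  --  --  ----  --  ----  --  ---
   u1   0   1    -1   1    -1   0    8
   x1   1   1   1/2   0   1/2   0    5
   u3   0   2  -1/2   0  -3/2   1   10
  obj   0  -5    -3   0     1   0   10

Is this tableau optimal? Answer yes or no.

The obj-row has a negative entry -5 in column x2, so it is not optimal.

no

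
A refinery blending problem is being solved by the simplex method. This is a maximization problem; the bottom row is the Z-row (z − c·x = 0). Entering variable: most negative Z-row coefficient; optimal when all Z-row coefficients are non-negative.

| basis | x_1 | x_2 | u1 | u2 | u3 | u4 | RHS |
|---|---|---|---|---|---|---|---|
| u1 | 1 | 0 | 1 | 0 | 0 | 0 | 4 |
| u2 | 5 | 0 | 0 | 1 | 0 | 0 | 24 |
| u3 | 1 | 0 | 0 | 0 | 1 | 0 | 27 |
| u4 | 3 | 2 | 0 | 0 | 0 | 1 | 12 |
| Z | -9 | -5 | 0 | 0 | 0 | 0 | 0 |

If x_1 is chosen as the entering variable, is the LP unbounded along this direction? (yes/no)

Column x_1 has positive entries in row(s) 1, 2, 3, 4, so the ratio test bounds it — not unbounded.

no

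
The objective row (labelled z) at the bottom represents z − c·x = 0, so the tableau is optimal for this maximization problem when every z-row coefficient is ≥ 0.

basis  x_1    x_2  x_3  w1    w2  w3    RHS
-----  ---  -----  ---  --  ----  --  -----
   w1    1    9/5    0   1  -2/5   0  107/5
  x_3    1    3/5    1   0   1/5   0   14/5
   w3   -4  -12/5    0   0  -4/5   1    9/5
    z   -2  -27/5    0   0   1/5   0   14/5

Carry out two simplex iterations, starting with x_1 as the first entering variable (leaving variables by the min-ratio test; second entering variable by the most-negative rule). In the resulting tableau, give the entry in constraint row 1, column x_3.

Ratio test on column x_1 — row 1: (107/5)/1 = 107/5; row 2: (14/5)/1 = 14/5; row 3: entry -4 ≤ 0. Minimum is 14/5 at row 2 (x_3 leaves); pivot element 1.
Divide row 2 by 1; eliminate column x_1 from the other rows.
Second iteration: most negative z-row entry is -21/5 in column x_2, so x_2 enters.
Ratio test on column x_2 — row 1: (93/5)/(6/5) = 31/2; row 2: (14/5)/(3/5) = 14/3; row 3: entry 0 ≤ 0. Minimum is 14/3 at row 2 (x_1 leaves); pivot element 3/5.
Divide row 2 by 3/5; eliminate column x_2 from the other rows.
After both pivots, the entry at constraint row 1, column x_3 is -3.

-3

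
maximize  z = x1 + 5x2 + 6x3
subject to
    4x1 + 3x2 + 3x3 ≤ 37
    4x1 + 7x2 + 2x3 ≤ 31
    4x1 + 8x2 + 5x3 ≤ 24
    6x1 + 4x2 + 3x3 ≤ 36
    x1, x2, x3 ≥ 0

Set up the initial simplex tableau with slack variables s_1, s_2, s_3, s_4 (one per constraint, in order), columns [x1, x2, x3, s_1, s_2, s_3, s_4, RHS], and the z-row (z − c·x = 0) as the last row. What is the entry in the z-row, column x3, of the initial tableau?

-6

The z-row carries the negated objective coefficients: the x3 entry is -6.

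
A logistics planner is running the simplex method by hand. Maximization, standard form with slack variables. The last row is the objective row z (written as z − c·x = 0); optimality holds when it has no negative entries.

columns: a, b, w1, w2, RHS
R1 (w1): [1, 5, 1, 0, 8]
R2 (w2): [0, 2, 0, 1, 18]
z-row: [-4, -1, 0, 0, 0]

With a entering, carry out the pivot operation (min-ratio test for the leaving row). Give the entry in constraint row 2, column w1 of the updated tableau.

0

Ratio test on column a — row 1: 8/1 = 8; row 2: entry 0 ≤ 0. Minimum is 8 at row 1 (w1 leaves); pivot element 1.
Divide row 1 by 1; eliminate column a from the other rows.
Row 2 update in column w1: 0 − 0·1 = 0.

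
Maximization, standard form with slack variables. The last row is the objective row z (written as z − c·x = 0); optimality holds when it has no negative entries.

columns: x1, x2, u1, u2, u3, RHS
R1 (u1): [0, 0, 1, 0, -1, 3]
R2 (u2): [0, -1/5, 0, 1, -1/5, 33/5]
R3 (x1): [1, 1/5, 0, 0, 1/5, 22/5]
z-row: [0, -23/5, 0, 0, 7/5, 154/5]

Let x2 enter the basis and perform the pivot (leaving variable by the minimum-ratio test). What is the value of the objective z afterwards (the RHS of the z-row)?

Ratio test on column x2 — row 1: entry 0 ≤ 0; row 2: entry -1/5 ≤ 0; row 3: (22/5)/(1/5) = 22. Minimum is 22 at row 3 (x1 leaves); pivot element 1/5.
Pivot on row 3; the z-row RHS becomes 154/5 − (-23/5)·22 = 132.

132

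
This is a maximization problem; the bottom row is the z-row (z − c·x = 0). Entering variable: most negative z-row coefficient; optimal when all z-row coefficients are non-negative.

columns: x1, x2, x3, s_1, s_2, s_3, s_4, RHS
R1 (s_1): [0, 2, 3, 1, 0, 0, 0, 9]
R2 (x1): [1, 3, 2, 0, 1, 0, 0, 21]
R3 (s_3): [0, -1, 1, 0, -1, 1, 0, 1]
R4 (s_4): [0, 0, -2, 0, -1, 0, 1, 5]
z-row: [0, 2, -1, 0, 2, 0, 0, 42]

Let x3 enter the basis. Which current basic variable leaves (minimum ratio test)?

Column x3 entries and ratios — s_1: 9/3 = 3; x1: 21/2 = 21/2; s_3: 1/1 = 1; s_4: -2 ≤ 0, skip.
Smallest ratio is 1 in the row of s_3, so s_3 leaves.

s_3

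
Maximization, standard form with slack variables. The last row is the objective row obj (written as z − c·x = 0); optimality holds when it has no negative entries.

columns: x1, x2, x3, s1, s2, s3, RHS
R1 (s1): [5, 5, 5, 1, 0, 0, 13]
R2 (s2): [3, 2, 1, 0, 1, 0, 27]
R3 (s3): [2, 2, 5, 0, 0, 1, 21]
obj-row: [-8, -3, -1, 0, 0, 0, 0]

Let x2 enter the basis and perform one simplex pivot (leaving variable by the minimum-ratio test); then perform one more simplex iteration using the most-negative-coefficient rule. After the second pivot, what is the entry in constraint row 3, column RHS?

Ratio test on column x2 — row 1: 13/5 = 13/5; row 2: 27/2 = 27/2; row 3: 21/2 = 21/2. Minimum is 13/5 at row 1 (s1 leaves); pivot element 5.
Divide row 1 by 5; eliminate column x2 from the other rows.
Second iteration: most negative obj-row entry is -5 in column x1, so x1 enters.
Ratio test on column x1 — row 1: (13/5)/1 = 13/5; row 2: (109/5)/1 = 109/5; row 3: entry 0 ≤ 0. Minimum is 13/5 at row 1 (x2 leaves); pivot element 1.
Divide row 1 by 1; eliminate column x1 from the other rows.
After both pivots, the entry at constraint row 3, column RHS is 79/5.

79/5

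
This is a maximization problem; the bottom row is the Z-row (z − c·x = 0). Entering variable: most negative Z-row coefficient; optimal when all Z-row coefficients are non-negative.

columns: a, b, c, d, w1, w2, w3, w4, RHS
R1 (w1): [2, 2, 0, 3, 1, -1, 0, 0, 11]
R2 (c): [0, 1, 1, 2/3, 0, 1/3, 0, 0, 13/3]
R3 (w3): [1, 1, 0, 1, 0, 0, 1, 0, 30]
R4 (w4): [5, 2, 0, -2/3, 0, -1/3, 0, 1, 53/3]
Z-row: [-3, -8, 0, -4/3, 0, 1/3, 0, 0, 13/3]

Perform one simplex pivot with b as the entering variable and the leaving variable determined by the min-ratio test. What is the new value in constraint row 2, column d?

2/3

Ratio test on column b — row 1: 11/2 = 11/2; row 2: (13/3)/1 = 13/3; row 3: 30/1 = 30; row 4: (53/3)/2 = 53/6. Minimum is 13/3 at row 2 (c leaves); pivot element 1.
Divide row 2 by 1; eliminate column b from the other rows.
In the new row 2, the d entry is the old entry divided by the pivot: (2/3)/1 = 2/3.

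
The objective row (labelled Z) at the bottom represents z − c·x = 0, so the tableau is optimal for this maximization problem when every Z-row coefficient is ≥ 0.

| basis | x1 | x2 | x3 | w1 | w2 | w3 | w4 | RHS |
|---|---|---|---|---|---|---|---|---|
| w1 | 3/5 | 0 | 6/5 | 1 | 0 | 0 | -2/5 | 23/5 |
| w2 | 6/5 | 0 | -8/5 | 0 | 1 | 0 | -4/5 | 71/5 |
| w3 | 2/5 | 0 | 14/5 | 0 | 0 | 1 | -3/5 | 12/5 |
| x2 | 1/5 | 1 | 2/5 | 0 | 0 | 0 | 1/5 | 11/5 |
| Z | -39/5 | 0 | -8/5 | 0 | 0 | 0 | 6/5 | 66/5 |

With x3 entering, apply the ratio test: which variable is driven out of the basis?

Column x3 entries and ratios — w1: (23/5)/(6/5) = 23/6; w2: -8/5 ≤ 0, skip; w3: (12/5)/(14/5) = 6/7; x2: (11/5)/(2/5) = 11/2.
Smallest ratio is 6/7 in the row of w3, so w3 leaves.

w3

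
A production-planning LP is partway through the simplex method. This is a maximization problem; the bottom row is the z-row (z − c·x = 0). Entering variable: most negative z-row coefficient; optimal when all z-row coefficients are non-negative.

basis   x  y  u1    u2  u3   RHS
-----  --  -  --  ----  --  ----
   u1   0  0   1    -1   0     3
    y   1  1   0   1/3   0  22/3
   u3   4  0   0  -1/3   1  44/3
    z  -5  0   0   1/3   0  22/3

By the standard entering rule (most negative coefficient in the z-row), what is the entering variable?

Negative z-row entries: x: -5.
The most negative is -5 in column x, so x enters.

x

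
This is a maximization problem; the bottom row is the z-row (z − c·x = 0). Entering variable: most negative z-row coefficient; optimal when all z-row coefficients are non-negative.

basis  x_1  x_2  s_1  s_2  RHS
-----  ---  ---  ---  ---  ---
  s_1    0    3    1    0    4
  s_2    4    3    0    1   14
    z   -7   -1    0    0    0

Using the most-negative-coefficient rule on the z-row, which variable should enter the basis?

Negative z-row entries: x_1: -7, x_2: -1.
The most negative is -7 in column x_1, so x_1 enters.

x_1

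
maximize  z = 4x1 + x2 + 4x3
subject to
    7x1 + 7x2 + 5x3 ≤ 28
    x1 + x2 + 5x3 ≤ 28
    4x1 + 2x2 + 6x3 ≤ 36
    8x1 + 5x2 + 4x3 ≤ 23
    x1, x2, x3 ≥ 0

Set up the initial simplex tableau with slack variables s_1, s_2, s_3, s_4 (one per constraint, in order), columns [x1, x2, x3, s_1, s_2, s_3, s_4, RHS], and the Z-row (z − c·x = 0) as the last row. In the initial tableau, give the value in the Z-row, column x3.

-4

The Z-row carries the negated objective coefficients: the x3 entry is -4.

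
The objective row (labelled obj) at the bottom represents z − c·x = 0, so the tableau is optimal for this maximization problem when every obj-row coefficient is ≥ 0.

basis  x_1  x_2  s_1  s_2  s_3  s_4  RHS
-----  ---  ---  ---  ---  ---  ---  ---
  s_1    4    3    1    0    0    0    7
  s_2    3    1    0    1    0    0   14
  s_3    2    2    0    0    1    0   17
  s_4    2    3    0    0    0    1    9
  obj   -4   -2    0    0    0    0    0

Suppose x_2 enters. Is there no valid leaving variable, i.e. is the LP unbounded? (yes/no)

no

Column x_2 has positive entries in row(s) 1, 2, 3, 4, so the ratio test bounds it — not unbounded.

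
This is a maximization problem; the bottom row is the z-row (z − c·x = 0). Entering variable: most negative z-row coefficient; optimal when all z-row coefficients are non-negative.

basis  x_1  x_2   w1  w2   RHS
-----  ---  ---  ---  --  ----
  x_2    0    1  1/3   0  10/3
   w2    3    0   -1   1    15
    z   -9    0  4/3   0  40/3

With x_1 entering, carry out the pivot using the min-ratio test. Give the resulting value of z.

175/3

Ratio test on column x_1 — row 1: entry 0 ≤ 0; row 2: 15/3 = 5. Minimum is 5 at row 2 (w2 leaves); pivot element 3.
Pivot on row 2; the z-row RHS becomes 40/3 − (-9)·5 = 175/3.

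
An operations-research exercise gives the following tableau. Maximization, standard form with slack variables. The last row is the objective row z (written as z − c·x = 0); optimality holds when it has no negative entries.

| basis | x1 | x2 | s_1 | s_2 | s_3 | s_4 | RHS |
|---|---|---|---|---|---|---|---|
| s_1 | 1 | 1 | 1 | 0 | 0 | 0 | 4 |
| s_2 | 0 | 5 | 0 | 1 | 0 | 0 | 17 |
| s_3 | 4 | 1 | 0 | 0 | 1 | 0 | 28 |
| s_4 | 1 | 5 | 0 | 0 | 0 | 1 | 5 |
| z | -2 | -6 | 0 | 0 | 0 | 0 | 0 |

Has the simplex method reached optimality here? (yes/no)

no

The z-row has a negative entry -6 in column x2, so it is not optimal.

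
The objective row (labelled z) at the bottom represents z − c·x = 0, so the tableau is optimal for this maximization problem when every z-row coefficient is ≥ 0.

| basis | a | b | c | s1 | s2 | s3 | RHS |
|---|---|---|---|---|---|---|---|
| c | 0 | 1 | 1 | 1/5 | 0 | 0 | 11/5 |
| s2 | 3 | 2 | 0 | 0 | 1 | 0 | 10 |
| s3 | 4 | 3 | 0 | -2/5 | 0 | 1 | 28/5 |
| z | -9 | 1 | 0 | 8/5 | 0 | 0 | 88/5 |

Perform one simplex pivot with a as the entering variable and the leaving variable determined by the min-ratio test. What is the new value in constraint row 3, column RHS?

7/5

Ratio test on column a — row 1: entry 0 ≤ 0; row 2: 10/3 = 10/3; row 3: (28/5)/4 = 7/5. Minimum is 7/5 at row 3 (s3 leaves); pivot element 4.
Divide row 3 by 4; eliminate column a from the other rows.
In the new row 3, the RHS entry is the old entry divided by the pivot: (28/5)/4 = 7/5.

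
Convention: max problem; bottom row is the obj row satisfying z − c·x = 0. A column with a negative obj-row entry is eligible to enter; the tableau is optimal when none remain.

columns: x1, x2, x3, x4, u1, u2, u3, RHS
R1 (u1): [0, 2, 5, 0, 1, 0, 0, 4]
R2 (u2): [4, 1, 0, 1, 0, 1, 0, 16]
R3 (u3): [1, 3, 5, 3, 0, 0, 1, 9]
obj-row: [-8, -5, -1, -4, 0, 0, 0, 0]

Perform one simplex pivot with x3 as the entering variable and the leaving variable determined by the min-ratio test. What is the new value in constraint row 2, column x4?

Ratio test on column x3 — row 1: 4/5 = 4/5; row 2: entry 0 ≤ 0; row 3: 9/5 = 9/5. Minimum is 4/5 at row 1 (u1 leaves); pivot element 5.
Divide row 1 by 5; eliminate column x3 from the other rows.
Row 2 update in column x4: 1 − 0·0 = 1.

1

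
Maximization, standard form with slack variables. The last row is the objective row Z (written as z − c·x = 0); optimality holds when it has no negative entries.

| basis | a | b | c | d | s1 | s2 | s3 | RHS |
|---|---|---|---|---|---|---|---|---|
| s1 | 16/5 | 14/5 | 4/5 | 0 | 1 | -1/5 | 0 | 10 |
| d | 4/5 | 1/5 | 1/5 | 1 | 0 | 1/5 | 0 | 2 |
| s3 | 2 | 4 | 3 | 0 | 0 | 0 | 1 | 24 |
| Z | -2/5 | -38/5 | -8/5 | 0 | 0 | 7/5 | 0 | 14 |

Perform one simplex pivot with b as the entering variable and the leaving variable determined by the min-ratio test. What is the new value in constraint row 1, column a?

Ratio test on column b — row 1: 10/(14/5) = 25/7; row 2: 2/(1/5) = 10; row 3: 24/4 = 6. Minimum is 25/7 at row 1 (s1 leaves); pivot element 14/5.
Divide row 1 by 14/5; eliminate column b from the other rows.
In the new row 1, the a entry is the old entry divided by the pivot: (16/5)/(14/5) = 8/7.

8/7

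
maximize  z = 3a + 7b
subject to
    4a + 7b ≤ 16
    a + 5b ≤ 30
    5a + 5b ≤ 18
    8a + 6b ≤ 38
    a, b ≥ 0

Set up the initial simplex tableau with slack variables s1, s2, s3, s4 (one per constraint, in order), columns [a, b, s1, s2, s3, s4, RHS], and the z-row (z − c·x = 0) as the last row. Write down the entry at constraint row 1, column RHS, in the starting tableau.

The RHS of constraint 1 is b_1 = 16.

16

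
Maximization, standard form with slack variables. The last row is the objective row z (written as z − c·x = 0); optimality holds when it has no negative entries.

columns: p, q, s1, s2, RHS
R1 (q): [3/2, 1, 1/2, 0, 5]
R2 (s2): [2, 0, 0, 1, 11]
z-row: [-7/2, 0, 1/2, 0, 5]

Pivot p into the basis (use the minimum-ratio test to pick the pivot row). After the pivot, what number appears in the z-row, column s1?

5/3

Ratio test on column p — row 1: 5/(3/2) = 10/3; row 2: 11/2 = 11/2. Minimum is 10/3 at row 1 (q leaves); pivot element 3/2.
Divide row 1 by 3/2; eliminate column p from the other rows.
z-row update in column s1: 1/2 − (-7/2)·(1/3) = 5/3.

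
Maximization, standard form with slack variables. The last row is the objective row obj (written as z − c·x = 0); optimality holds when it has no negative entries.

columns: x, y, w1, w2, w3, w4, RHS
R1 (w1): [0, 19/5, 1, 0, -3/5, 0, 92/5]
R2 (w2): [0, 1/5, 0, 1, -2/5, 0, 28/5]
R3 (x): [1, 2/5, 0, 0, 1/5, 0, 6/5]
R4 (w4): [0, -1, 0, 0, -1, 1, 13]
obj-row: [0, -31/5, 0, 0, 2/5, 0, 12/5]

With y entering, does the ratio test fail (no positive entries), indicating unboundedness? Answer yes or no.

no

Column y has positive entries in row(s) 1, 2, 3, so the ratio test bounds it — not unbounded.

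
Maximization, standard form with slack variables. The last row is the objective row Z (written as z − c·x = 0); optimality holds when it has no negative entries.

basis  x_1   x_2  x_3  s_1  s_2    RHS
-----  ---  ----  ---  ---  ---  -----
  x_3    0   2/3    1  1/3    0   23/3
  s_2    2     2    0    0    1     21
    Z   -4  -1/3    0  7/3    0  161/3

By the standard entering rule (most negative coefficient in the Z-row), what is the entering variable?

Negative Z-row entries: x_1: -4, x_2: -1/3.
The most negative is -4 in column x_1, so x_1 enters.

x_1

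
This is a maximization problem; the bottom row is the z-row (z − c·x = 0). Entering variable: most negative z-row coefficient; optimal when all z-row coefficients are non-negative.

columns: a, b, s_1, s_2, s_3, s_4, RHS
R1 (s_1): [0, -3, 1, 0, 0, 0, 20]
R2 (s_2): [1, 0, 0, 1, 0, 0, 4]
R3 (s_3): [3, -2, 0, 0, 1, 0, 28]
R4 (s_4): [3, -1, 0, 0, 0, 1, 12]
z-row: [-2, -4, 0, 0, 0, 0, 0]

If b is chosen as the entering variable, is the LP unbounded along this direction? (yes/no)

yes

Every constraint-row entry in column b is ≤ 0, so increasing b is unbounded.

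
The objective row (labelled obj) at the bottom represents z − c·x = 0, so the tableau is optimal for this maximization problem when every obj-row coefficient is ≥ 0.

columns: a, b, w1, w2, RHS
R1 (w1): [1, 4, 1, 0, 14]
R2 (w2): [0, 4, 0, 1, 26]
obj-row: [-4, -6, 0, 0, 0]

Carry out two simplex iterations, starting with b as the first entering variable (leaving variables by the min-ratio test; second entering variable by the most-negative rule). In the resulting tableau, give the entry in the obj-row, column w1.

4

Ratio test on column b — row 1: 14/4 = 7/2; row 2: 26/4 = 13/2. Minimum is 7/2 at row 1 (w1 leaves); pivot element 4.
Divide row 1 by 4; eliminate column b from the other rows.
Second iteration: most negative obj-row entry is -5/2 in column a, so a enters.
Ratio test on column a — row 1: (7/2)/(1/4) = 14; row 2: entry -1 ≤ 0. Minimum is 14 at row 1 (b leaves); pivot element 1/4.
Divide row 1 by 1/4; eliminate column a from the other rows.
After both pivots, the entry at the obj-row, column w1 is 4.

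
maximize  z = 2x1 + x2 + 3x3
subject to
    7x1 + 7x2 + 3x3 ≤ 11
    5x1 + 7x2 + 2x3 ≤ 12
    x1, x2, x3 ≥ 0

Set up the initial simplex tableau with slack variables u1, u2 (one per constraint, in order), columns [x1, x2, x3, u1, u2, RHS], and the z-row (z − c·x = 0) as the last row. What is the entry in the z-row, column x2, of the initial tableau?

The z-row carries the negated objective coefficients: the x2 entry is -1.

-1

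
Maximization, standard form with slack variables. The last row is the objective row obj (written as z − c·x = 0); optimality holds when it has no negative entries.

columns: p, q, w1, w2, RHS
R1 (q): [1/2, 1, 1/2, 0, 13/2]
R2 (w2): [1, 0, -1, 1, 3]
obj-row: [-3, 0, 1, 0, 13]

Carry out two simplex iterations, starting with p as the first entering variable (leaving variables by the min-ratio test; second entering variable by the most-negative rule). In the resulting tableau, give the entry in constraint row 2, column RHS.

8

Ratio test on column p — row 1: (13/2)/(1/2) = 13; row 2: 3/1 = 3. Minimum is 3 at row 2 (w2 leaves); pivot element 1.
Divide row 2 by 1; eliminate column p from the other rows.
Second iteration: most negative obj-row entry is -2 in column w1, so w1 enters.
Ratio test on column w1 — row 1: 5/1 = 5; row 2: entry -1 ≤ 0. Minimum is 5 at row 1 (q leaves); pivot element 1.
Divide row 1 by 1; eliminate column w1 from the other rows.
After both pivots, the entry at constraint row 2, column RHS is 8.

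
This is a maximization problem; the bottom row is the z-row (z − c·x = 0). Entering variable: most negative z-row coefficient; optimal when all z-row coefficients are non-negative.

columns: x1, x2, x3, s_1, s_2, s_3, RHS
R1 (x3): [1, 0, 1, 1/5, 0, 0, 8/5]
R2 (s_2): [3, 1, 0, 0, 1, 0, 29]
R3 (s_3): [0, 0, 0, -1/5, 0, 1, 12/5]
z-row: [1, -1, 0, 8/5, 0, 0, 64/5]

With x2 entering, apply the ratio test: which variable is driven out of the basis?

Column x2 entries and ratios — x3: 0 ≤ 0, skip; s_2: 29/1 = 29; s_3: 0 ≤ 0, skip.
Smallest ratio is 29 in the row of s_2, so s_2 leaves.

s_2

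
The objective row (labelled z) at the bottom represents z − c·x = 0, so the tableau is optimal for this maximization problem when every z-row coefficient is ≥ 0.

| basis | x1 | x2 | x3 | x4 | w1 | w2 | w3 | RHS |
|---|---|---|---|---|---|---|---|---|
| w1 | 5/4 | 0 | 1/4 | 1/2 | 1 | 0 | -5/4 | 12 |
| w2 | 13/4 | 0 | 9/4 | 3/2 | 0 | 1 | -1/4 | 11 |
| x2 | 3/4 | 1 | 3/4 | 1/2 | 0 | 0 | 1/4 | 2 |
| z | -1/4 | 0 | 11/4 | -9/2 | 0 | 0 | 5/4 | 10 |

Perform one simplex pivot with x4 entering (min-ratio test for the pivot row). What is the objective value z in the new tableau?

Ratio test on column x4 — row 1: 12/(1/2) = 24; row 2: 11/(3/2) = 22/3; row 3: 2/(1/2) = 4. Minimum is 4 at row 3 (x2 leaves); pivot element 1/2.
Pivot on row 3; the z-row RHS becomes 10 − (-9/2)·4 = 28.

28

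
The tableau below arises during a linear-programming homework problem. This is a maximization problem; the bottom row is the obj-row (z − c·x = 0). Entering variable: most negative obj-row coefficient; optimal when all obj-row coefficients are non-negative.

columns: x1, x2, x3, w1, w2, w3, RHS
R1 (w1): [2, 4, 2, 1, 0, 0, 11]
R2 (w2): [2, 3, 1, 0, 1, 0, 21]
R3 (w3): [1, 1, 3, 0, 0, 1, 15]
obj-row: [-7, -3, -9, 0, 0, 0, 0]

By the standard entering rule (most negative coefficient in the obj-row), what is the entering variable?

Negative obj-row entries: x1: -7, x2: -3, x3: -9.
The most negative is -9 in column x3, so x3 enters.

x3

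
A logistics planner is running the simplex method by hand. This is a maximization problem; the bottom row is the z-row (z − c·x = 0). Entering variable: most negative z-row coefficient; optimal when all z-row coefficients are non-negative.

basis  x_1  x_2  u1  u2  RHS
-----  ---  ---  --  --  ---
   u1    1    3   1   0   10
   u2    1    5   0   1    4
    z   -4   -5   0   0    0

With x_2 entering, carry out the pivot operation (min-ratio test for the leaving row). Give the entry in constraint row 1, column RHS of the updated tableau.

Ratio test on column x_2 — row 1: 10/3 = 10/3; row 2: 4/5 = 4/5. Minimum is 4/5 at row 2 (u2 leaves); pivot element 5.
Divide row 2 by 5; eliminate column x_2 from the other rows.
Row 1 update in column RHS: 10 − 3·(4/5) = 38/5.

38/5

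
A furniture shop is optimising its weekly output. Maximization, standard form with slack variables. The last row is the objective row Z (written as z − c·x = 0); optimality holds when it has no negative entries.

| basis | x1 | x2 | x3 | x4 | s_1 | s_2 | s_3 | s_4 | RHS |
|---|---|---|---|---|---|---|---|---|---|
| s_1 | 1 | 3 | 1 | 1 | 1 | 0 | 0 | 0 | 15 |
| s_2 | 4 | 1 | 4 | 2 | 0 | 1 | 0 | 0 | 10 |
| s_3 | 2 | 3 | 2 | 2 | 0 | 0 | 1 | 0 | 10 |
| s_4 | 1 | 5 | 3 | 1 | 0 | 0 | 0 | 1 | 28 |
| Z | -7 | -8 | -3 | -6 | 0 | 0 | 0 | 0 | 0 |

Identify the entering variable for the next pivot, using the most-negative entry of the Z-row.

x2

Negative Z-row entries: x1: -7, x2: -8, x3: -3, x4: -6.
The most negative is -8 in column x2, so x2 enters.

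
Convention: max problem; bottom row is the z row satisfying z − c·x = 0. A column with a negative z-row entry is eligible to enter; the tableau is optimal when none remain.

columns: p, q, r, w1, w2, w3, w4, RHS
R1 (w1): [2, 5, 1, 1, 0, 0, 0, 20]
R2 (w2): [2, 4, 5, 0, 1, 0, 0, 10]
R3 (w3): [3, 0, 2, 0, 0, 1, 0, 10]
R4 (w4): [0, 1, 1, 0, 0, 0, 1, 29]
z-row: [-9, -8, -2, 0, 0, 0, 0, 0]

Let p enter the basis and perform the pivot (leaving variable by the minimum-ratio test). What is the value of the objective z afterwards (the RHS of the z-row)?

Ratio test on column p — row 1: 20/2 = 10; row 2: 10/2 = 5; row 3: 10/3 = 10/3; row 4: entry 0 ≤ 0. Minimum is 10/3 at row 3 (w3 leaves); pivot element 3.
Pivot on row 3; the z-row RHS becomes 0 − (-9)·(10/3) = 30.

30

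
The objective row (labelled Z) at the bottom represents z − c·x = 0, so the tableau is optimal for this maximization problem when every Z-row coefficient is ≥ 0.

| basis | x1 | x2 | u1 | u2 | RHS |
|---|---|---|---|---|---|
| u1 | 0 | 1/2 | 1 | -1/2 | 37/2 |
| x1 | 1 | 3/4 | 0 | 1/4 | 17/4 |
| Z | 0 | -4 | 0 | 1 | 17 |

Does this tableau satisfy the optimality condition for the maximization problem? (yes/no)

The Z-row has a negative entry -4 in column x2, so it is not optimal.

no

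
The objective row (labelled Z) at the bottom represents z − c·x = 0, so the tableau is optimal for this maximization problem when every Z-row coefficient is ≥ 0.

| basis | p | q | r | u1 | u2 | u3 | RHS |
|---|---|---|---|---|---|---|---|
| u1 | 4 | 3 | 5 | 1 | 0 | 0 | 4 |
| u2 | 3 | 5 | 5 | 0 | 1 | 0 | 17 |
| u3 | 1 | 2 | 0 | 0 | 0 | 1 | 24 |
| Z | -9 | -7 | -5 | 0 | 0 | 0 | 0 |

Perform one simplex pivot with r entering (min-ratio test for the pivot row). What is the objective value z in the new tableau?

Ratio test on column r — row 1: 4/5 = 4/5; row 2: 17/5 = 17/5; row 3: entry 0 ≤ 0. Minimum is 4/5 at row 1 (u1 leaves); pivot element 5.
Pivot on row 1; the Z-row RHS becomes 0 − (-5)·(4/5) = 4.

4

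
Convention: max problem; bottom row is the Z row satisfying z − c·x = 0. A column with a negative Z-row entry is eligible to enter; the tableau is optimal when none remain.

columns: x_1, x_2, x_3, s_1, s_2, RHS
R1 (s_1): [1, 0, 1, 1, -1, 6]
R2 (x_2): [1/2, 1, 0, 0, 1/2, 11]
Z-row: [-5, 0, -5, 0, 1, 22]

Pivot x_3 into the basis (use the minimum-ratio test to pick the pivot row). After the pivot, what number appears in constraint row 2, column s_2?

1/2

Ratio test on column x_3 — row 1: 6/1 = 6; row 2: entry 0 ≤ 0. Minimum is 6 at row 1 (s_1 leaves); pivot element 1.
Divide row 1 by 1; eliminate column x_3 from the other rows.
Row 2 update in column s_2: 1/2 − 0·(-1) = 1/2.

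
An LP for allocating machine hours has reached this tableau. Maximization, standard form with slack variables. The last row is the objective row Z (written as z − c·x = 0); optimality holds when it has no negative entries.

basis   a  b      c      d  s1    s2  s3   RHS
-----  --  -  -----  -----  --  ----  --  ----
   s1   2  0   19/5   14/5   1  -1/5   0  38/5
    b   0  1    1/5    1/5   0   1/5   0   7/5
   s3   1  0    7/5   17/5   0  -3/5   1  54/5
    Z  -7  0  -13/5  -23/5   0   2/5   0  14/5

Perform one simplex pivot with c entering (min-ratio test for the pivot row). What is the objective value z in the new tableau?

Ratio test on column c — row 1: (38/5)/(19/5) = 2; row 2: (7/5)/(1/5) = 7; row 3: (54/5)/(7/5) = 54/7. Minimum is 2 at row 1 (s1 leaves); pivot element 19/5.
Pivot on row 1; the Z-row RHS becomes 14/5 − (-13/5)·2 = 8.

8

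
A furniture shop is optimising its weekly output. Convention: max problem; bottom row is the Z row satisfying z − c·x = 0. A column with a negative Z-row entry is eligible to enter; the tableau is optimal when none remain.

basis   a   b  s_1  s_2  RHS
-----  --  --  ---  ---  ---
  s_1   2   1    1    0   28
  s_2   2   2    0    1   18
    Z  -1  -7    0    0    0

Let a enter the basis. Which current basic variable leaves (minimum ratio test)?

s_2

Column a entries and ratios — s_1: 28/2 = 14; s_2: 18/2 = 9.
Smallest ratio is 9 in the row of s_2, so s_2 leaves.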